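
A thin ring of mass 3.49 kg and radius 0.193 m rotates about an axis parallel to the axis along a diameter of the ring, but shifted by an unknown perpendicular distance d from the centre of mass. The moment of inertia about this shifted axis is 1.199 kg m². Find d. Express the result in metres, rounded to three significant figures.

About the centre-of-mass axis, I_cm = (1/2)MR² = (1/2)(3.49)(0.193)² = 0.065 kg m².
Parallel axis theorem: I = I_cm + Md², so Md² = 1.199 − 0.065 = 1.134 kg m².
d = √(1.134 / 3.49) = 0.57003 m.

0.570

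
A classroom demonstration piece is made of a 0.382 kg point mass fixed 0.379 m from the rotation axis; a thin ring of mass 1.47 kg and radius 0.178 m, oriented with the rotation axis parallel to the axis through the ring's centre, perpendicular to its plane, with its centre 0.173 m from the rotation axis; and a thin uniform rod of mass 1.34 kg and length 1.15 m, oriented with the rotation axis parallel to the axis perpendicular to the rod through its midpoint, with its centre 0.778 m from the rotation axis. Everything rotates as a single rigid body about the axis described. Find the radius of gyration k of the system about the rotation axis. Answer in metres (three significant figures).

Point mass: I_cm = 0; centre at d = 0.379 m, so the parallel axis theorem gives I = 0 + (0.382)(0.379)² = 0.054871 kg m².
Thin ring: I_cm = MR² = (1.47)(0.178)² = 0.046575 kg m²; centre at d = 0.173 m, so the parallel axis theorem gives I = 0.046575 + (1.47)(0.173)² = 0.090571 kg m².
Thin rod: I_cm = (1/12)ML² = (1/12)(1.34)(1.15)² = 0.14768 kg m²; centre at d = 0.778 m, so the parallel axis theorem gives I = 0.14768 + (1.34)(0.778)² = 0.95876 kg m².
Total I = 1.1042 kg m²; total mass M = 3.192 kg.
k = √(I/M) = √(1.1042/3.192) = 0.58816 m.

0.588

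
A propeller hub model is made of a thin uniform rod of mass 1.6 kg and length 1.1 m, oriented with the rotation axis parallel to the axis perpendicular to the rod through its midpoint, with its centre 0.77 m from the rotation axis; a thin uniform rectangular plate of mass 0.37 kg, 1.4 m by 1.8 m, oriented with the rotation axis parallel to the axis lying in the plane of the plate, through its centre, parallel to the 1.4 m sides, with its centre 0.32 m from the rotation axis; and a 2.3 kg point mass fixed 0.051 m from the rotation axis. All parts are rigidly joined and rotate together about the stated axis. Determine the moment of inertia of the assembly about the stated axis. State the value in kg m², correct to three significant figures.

1.25

Thin rod: I_cm = (1/12)ML² = (1/12)(1.6)(1.1)² = 0.16133 kg m²; centre at d = 0.77 m, so I = I_cm + Md² gives I = 0.16133 + (1.6)(0.77)² = 1.11 kg m².
Rectangular plate: I_cm = (1/12)Mb² = (1/12)(0.37)(1.8)² = 0.0999 kg m²; centre at d = 0.32 m, so I = I_cm + Md² gives I = 0.0999 + (0.37)(0.32)² = 0.13779 kg m².
Point mass: I_cm = 0; centre at d = 0.051 m, so I = I_cm + Md² gives I = 0 + (2.3)(0.051)² = 0.0059823 kg m².
Total I = 1.11 + 0.13779 + 0.0059823 = 1.2537 kg m².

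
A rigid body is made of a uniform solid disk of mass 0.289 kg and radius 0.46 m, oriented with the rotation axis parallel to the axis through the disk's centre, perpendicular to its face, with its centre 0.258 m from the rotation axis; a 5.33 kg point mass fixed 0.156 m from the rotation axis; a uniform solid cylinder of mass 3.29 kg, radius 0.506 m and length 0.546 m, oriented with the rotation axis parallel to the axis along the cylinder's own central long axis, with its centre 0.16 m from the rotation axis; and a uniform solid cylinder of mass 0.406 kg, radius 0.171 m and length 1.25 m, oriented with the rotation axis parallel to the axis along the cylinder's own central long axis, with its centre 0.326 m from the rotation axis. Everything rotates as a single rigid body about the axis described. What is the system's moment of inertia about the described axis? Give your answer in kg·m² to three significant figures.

Solid disk: I_cm = (1/2)MR² = (1/2)(0.289)(0.46)² = 0.030576 kg·m²; centre at d = 0.258 m, so I = I_cm + Md² gives I = 0.030576 + (0.289)(0.258)² = 0.049813 kg·m².
Point mass: I_cm = 0; centre at d = 0.156 m, so I = I_cm + Md² gives I = 0 + (5.33)(0.156)² = 0.12971 kg·m².
Solid cylinder: I_cm = (1/2)MR² = (1/2)(3.29)(0.506)² = 0.42118 kg·m²; centre at d = 0.16 m, so I = I_cm + Md² gives I = 0.42118 + (3.29)(0.16)² = 0.5054 kg·m².
Solid cylinder: I_cm = (1/2)MR² = (1/2)(0.406)(0.171)² = 0.0059359 kg·m²; centre at d = 0.326 m, so I = I_cm + Md² gives I = 0.0059359 + (0.406)(0.326)² = 0.049084 kg·m².
Total I = 0.049813 + 0.12971 + 0.5054 + 0.049084 = 0.73401 kg·m².

0.734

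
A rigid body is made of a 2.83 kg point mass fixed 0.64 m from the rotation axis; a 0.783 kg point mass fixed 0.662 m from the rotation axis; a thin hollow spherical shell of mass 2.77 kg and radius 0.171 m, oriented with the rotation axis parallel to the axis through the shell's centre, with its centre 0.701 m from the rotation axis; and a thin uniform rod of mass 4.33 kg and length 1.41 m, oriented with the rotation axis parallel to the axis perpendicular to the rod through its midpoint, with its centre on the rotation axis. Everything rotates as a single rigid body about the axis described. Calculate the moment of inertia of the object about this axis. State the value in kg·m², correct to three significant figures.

3.63

Point mass: I_cm = 0; centre at d = 0.64 m, so I = I_cm + Md² gives I = 0 + (2.83)(0.64)² = 1.1592 kg·m².
Point mass: I_cm = 0; centre at d = 0.662 m, so I = I_cm + Md² gives I = 0 + (0.783)(0.662)² = 0.34315 kg·m².
Spherical shell: I_cm = (2/3)MR² = (2/3)(2.77)(0.171)² = 0.053998 kg·m²; centre at d = 0.701 m, so I = I_cm + Md² gives I = 0.053998 + (2.77)(0.701)² = 1.4152 kg·m².
Thin rod: I_cm = (1/12)ML² = (1/12)(4.33)(1.41)² = 0.71737 kg·m²; axis through the centre, so I = 0.71737 kg·m².
Total I = 1.1592 + 0.34315 + 1.4152 + 0.71737 = 3.6349 kg·m².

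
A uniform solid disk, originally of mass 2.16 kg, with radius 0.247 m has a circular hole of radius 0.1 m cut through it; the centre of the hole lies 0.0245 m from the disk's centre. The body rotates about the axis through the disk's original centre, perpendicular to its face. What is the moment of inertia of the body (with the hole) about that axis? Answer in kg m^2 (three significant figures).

0.0639

Unpierced body about its centre: I₀ = (1/2)MR² = (1/2)(2.16)(0.247)² = 0.06589 kg m^2.
The removed disk has mass m = M·(r/R)² = (2.16)(0.1/0.247)² = 0.35405 kg (same uniform areal density).
Its moment of inertia about the rotation axis (parallel-axis theorem): I_hole = (1/2)mr² + md² = (1/2)(0.35405)(0.1)² + (0.35405)(0.0245)² = 0.0019827 kg m^2.
Treating the hole as negative mass, I = I₀ − I_hole = 0.06589 − 0.0019827 = 0.063907 kg m^2.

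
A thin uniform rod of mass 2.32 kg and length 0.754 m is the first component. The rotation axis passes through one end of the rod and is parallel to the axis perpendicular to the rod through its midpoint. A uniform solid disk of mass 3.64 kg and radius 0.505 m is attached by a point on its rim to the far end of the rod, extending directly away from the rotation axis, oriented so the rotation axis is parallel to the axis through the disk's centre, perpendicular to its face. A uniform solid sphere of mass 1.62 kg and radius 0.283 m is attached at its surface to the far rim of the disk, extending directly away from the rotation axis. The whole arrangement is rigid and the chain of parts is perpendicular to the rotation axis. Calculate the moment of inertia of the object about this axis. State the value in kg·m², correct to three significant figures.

13.5

Thin rod: I_cm = (1/12)ML² = (1/12)(2.32)(0.754)² = 0.10991 kg·m²; centre at d = 0.377 m, so the parallel axis theorem gives I = 0.10991 + (2.32)(0.377)² = 0.43965 kg·m².
Solid disk: I_cm = (1/2)MR² = (1/2)(3.64)(0.505)² = 0.46415 kg·m²; centre at d = 0.377 + 0.377 + 0.505 = 1.259 m, so the parallel axis theorem gives I = 0.46415 + (3.64)(1.259)² = 6.2338 kg·m².
Solid sphere: I_cm = (2/5)MR² = (2/5)(1.62)(0.283)² = 0.051898 kg·m²; centre at d = 0.377 + 0.377 + 0.505 + 0.505 + 0.283 = 2.047 m, so the parallel axis theorem gives I = 0.051898 + (1.62)(2.047)² = 6.84 kg·m².
Total I = 0.43965 + 6.2338 + 6.84 = 13.514 kg·m².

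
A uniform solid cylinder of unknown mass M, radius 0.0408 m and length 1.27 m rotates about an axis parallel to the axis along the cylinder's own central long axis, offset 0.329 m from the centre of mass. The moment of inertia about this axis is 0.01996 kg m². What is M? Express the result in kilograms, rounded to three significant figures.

0.183

I = I_cm + Md² = (1/2)MR² + Md² = M·[0.5·(0.0408)² + (0.329)²] = M·0.10907.
So M = 0.01996 / 0.10907 = 0.183 kg.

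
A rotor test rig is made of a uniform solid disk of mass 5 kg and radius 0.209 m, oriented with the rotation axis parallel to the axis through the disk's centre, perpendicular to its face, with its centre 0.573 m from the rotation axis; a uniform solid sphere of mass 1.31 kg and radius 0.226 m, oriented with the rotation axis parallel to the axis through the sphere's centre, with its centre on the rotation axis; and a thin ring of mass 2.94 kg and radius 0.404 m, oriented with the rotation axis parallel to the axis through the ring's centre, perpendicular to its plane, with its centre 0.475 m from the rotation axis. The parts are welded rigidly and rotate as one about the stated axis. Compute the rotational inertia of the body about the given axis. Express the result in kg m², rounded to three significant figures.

Solid disk: I_cm = (1/2)MR² = (1/2)(5)(0.209)² = 0.1092 kg m²; centre at d = 0.573 m, so I = I_cm + Md² gives I = 0.1092 + (5)(0.573)² = 1.7508 kg m².
Solid sphere: I_cm = (2/5)MR² = (2/5)(1.31)(0.226)² = 0.026764 kg m²; axis through the centre, so I = 0.026764 kg m².
Thin ring: I_cm = MR² = (2.94)(0.404)² = 0.47986 kg m²; centre at d = 0.475 m, so I = I_cm + Md² gives I = 0.47986 + (2.94)(0.475)² = 1.1432 kg m².
Total I = 1.7508 + 0.026764 + 1.1432 = 2.9208 kg m².

2.92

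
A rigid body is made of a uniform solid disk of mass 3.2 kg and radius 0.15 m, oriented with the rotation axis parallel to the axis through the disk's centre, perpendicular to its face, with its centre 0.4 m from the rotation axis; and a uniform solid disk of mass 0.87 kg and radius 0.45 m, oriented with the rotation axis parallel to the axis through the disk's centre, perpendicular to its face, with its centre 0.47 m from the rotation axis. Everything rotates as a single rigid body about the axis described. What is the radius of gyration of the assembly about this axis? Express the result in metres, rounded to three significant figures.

Solid disk: I_cm = (1/2)MR² = (1/2)(3.2)(0.15)² = 0.036 kg·m²; centre at d = 0.4 m, so the parallel axis theorem gives I = 0.036 + (3.2)(0.4)² = 0.548 kg·m².
Solid disk: I_cm = (1/2)MR² = (1/2)(0.87)(0.45)² = 0.088087 kg·m²; centre at d = 0.47 m, so the parallel axis theorem gives I = 0.088087 + (0.87)(0.47)² = 0.28027 kg·m².
Total I = 0.82827 kg·m²; total mass M = 4.07 kg.
k = √(I/M) = √(0.82827/4.07) = 0.45112 m.

0.451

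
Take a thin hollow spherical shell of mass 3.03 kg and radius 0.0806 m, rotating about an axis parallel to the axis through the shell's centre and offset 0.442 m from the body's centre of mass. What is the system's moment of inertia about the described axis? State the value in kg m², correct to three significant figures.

I_cm = (2/3)MR² = (2/3)(3.03)(0.0806)² = 0.013123 kg m²; centre at d = 0.442 m, so I = I_cm + Md² gives I = 0.013123 + (3.03)(0.442)² = 0.60508 kg m².

0.605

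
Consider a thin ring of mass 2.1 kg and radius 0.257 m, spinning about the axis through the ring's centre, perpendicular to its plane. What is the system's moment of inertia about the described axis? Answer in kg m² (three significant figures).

0.139

I_cm = MR² = (2.1)(0.257)² = 0.1387 kg m²; axis through the centre, so I = 0.1387 kg m².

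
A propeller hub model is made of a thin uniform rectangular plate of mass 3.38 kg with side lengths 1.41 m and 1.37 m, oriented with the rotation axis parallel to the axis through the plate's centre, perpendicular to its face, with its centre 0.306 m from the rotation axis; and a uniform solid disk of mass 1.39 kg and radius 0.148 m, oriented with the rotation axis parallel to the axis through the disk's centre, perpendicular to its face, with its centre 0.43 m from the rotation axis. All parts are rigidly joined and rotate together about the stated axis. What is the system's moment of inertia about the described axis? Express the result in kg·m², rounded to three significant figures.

1.68

Rectangular plate: I_cm = (1/12)M(a²+b²) = (1/12)(3.38)[(1.41)² + (1.37)²] = 1.0886 kg·m²; centre at d = 0.306 m, so I = I_cm + Md² gives I = 1.0886 + (3.38)(0.306)² = 1.4051 kg·m².
Solid disk: I_cm = (1/2)MR² = (1/2)(1.39)(0.148)² = 0.015223 kg·m²; centre at d = 0.43 m, so I = I_cm + Md² gives I = 0.015223 + (1.39)(0.43)² = 0.27223 kg·m².
Total I = 1.4051 + 0.27223 = 1.6774 kg·m².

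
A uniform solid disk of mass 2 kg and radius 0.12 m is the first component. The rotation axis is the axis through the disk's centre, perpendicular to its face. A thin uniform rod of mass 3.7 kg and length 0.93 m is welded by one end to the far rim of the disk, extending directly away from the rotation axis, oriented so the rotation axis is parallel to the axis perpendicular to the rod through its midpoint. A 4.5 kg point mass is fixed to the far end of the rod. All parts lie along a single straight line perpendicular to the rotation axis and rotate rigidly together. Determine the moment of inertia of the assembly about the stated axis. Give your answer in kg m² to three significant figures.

Solid disk: I_cm = (1/2)MR² = (1/2)(2)(0.12)² = 0.0144 kg m²; axis through the centre, so I = 0.0144 kg m².
Thin rod: I_cm = (1/12)ML² = (1/12)(3.7)(0.93)² = 0.26668 kg m²; centre at d = 0.12 + 0.465 = 0.585 m, so I = I_cm + Md² gives I = 0.26668 + (3.7)(0.585)² = 1.5329 kg m².
Point mass: I_cm = 0; centre at d = 0.12 + 0.465 + 0.465 = 1.05 m, so I = I_cm + Md² gives I = 0 + (4.5)(1.05)² = 4.9612 kg m².
Total I = 0.0144 + 1.5329 + 4.9612 = 6.5086 kg m².

6.51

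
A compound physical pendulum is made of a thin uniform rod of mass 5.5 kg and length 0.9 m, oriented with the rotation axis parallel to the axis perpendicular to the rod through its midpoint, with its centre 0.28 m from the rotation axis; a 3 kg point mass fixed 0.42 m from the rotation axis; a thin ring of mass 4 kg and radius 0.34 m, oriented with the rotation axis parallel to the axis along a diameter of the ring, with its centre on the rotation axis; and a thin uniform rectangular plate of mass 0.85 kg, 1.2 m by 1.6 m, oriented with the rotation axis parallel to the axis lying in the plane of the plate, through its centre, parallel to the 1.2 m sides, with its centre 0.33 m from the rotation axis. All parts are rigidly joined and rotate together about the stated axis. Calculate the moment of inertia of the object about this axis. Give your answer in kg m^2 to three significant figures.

Thin rod: I_cm = (1/12)ML² = (1/12)(5.5)(0.9)² = 0.37125 kg m^2; centre at d = 0.28 m, so the parallel axis theorem gives I = 0.37125 + (5.5)(0.28)² = 0.80245 kg m^2.
Point mass: I_cm = 0; centre at d = 0.42 m, so the parallel axis theorem gives I = 0 + (3)(0.42)² = 0.5292 kg m^2.
Thin ring: I_cm = (1/2)MR² = (1/2)(4)(0.34)² = 0.2312 kg m^2; axis through the centre, so I = 0.2312 kg m^2.
Rectangular plate: I_cm = (1/12)Mb² = (1/12)(0.85)(1.6)² = 0.18133 kg m^2; centre at d = 0.33 m, so the parallel axis theorem gives I = 0.18133 + (0.85)(0.33)² = 0.2739 kg m^2.
Total I = 0.80245 + 0.5292 + 0.2312 + 0.2739 = 1.8367 kg m^2.

1.84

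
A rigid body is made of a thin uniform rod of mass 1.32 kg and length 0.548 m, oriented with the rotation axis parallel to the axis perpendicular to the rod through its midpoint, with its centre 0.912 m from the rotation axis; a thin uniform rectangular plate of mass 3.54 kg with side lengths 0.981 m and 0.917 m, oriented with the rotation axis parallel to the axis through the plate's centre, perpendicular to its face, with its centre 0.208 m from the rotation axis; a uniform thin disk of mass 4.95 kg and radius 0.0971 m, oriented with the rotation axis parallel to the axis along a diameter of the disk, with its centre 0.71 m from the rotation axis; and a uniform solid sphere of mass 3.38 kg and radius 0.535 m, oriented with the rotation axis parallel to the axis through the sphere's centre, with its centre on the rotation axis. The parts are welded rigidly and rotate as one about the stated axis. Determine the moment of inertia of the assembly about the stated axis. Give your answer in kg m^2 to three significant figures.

4.71

Thin rod: I_cm = (1/12)ML² = (1/12)(1.32)(0.548)² = 0.033033 kg m^2; centre at d = 0.912 m, so I = I_cm + Md² gives I = 0.033033 + (1.32)(0.912)² = 1.1309 kg m^2.
Rectangular plate: I_cm = (1/12)M(a²+b²) = (1/12)(3.54)[(0.981)² + (0.917)²] = 0.53196 kg m^2; centre at d = 0.208 m, so I = I_cm + Md² gives I = 0.53196 + (3.54)(0.208)² = 0.68511 kg m^2.
Thin disk: I_cm = (1/4)MR² = (1/4)(4.95)(0.0971)² = 0.011668 kg m^2; centre at d = 0.71 m, so I = I_cm + Md² gives I = 0.011668 + (4.95)(0.71)² = 2.507 kg m^2.
Solid sphere: I_cm = (2/5)MR² = (2/5)(3.38)(0.535)² = 0.38698 kg m^2; axis through the centre, so I = 0.38698 kg m^2.
Total I = 1.1309 + 0.68511 + 2.507 + 0.38698 = 4.71 kg m^2.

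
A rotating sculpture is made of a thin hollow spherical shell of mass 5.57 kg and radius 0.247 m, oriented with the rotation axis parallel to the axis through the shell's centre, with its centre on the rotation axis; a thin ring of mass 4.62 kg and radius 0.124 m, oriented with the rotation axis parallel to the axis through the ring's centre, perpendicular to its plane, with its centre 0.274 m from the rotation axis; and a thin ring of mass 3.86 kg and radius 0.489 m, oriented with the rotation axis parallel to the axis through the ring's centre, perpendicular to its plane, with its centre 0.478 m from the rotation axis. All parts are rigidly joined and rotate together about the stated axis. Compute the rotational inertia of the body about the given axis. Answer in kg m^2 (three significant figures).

2.45

Spherical shell: I_cm = (2/3)MR² = (2/3)(5.57)(0.247)² = 0.22655 kg m^2; axis through the centre, so I = 0.22655 kg m^2.
Thin ring: I_cm = MR² = (4.62)(0.124)² = 0.071037 kg m^2; centre at d = 0.274 m, so I = I_cm + Md² gives I = 0.071037 + (4.62)(0.274)² = 0.41789 kg m^2.
Thin ring: I_cm = MR² = (3.86)(0.489)² = 0.92301 kg m^2; centre at d = 0.478 m, so I = I_cm + Md² gives I = 0.92301 + (3.86)(0.478)² = 1.805 kg m^2.
Total I = 0.22655 + 0.41789 + 1.805 = 2.4494 kg m^2.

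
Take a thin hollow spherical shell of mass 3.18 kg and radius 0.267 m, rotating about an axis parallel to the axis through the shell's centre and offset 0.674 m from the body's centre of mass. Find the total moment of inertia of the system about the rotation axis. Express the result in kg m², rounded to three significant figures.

I_cm = (2/3)MR² = (2/3)(3.18)(0.267)² = 0.15113 kg m²; centre at d = 0.674 m, so the parallel axis theorem gives I = 0.15113 + (3.18)(0.674)² = 1.5957 kg m².

1.60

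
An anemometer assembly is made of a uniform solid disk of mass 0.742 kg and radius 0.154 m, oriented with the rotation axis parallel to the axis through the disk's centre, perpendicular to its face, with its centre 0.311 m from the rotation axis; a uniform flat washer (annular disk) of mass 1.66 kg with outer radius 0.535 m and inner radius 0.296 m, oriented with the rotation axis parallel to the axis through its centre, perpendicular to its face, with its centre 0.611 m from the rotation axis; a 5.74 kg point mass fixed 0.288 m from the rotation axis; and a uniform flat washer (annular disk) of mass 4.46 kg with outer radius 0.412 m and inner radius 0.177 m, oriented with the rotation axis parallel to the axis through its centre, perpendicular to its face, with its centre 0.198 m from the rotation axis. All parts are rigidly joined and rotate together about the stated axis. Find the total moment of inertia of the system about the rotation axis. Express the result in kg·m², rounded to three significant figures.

Solid disk: I_cm = (1/2)MR² = (1/2)(0.742)(0.154)² = 0.0087986 kg·m²; centre at d = 0.311 m, so I = I_cm + Md² gives I = 0.0087986 + (0.742)(0.311)² = 0.080566 kg·m².
Annular disk: I_cm = (1/2)M(R²+r²) = (1/2)(1.66)[(0.535)² + (0.296)²] = 0.31029 kg·m²; centre at d = 0.611 m, so I = I_cm + Md² gives I = 0.31029 + (1.66)(0.611)² = 0.93 kg·m².
Point mass: I_cm = 0; centre at d = 0.288 m, so I = I_cm + Md² gives I = 0 + (5.74)(0.288)² = 0.4761 kg·m².
Annular disk: I_cm = (1/2)M(R²+r²) = (1/2)(4.46)[(0.412)² + (0.177)²] = 0.44839 kg·m²; centre at d = 0.198 m, so I = I_cm + Md² gives I = 0.44839 + (4.46)(0.198)² = 0.62324 kg·m².
Total I = 0.080566 + 0.93 + 0.4761 + 0.62324 = 2.1099 kg·m².

2.11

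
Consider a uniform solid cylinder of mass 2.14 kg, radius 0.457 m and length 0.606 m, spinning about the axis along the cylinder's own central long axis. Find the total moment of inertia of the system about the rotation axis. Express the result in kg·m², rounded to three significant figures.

0.223

I_cm = (1/2)MR² = (1/2)(2.14)(0.457)² = 0.22347 kg·m²; axis through the centre, so I = 0.22347 kg·m².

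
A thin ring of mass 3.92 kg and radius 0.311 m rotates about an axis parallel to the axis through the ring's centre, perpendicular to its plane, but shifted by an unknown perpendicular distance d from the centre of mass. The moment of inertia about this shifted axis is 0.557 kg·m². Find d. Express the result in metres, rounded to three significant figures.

About the centre-of-mass axis, I_cm = MR² = (3.92)(0.311)² = 0.37915 kg·m².
Parallel axis theorem: I = I_cm + Md², so Md² = 0.557 − 0.37915 = 0.17785 kg·m².
d = √(0.17785 / 3.92) = 0.213 m.

0.213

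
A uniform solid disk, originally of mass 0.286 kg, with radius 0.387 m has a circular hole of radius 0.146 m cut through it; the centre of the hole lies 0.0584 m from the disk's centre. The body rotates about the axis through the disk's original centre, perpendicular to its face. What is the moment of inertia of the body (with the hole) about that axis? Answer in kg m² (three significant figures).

Unpierced body about its centre: I₀ = (1/2)MR² = (1/2)(0.286)(0.387)² = 0.021417 kg m².
The removed disk has mass m = M·(r/R)² = (0.286)(0.146/0.387)² = 0.040705 kg (same uniform areal density).
Its moment of inertia about the rotation axis (parallel-axis theorem): I_hole = (1/2)mr² + md² = (1/2)(0.040705)(0.146)² + (0.040705)(0.0584)² = 0.00057266 kg m².
Treating the hole as negative mass, I = I₀ − I_hole = 0.021417 − 0.00057266 = 0.020844 kg m².

0.0208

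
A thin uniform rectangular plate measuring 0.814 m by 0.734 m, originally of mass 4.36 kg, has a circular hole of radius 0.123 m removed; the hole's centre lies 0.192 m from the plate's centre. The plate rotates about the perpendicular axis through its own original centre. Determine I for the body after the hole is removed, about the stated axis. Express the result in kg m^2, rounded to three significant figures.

Unpierced body about its centre: I₀ = (1/12)M(a²+b²) = (1/12)(4.36)[(0.814)² + (0.734)²] = 0.43649 kg m^2.
The removed disk has mass m = M·πr²/(ab) = (4.36)·π(0.123)²/(0.814·0.734) = 0.34684 kg (same uniform areal density).
Its moment of inertia about the rotation axis (parallel-axis theorem): I_hole = (1/2)mr² + md² = (1/2)(0.34684)(0.123)² + (0.34684)(0.192)² = 0.015409 kg m^2.
Treating the hole as negative mass, I = I₀ − I_hole = 0.43649 − 0.015409 = 0.42108 kg m^2.

0.421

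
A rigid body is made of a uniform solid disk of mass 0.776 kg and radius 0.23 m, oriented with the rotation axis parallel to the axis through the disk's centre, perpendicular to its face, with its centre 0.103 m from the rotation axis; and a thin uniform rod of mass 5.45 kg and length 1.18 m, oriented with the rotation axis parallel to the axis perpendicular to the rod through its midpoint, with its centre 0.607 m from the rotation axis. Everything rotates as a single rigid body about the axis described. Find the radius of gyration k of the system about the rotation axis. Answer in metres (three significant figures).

0.655

Solid disk: I_cm = (1/2)MR² = (1/2)(0.776)(0.23)² = 0.020525 kg m²; centre at d = 0.103 m, so the parallel axis theorem gives I = 0.020525 + (0.776)(0.103)² = 0.028758 kg m².
Thin rod: I_cm = (1/12)ML² = (1/12)(5.45)(1.18)² = 0.63238 kg m²; centre at d = 0.607 m, so the parallel axis theorem gives I = 0.63238 + (5.45)(0.607)² = 2.6404 kg m².
Total I = 2.6692 kg m²; total mass M = 6.226 kg.
k = √(I/M) = √(2.6692/6.226) = 0.65476 m.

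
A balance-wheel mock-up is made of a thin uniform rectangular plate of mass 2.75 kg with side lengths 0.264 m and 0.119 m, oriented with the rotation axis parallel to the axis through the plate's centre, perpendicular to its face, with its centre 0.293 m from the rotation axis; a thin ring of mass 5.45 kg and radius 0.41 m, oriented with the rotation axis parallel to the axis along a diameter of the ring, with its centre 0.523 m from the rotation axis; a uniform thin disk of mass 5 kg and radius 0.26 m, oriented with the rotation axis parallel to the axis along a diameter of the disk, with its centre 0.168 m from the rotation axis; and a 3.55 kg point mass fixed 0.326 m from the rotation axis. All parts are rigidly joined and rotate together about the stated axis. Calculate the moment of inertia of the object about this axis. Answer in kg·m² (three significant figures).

Rectangular plate: I_cm = (1/12)M(a²+b²) = (1/12)(2.75)[(0.264)² + (0.119)²] = 0.019217 kg·m²; centre at d = 0.293 m, so I = I_cm + Md² gives I = 0.019217 + (2.75)(0.293)² = 0.2553 kg·m².
Thin ring: I_cm = (1/2)MR² = (1/2)(5.45)(0.41)² = 0.45807 kg·m²; centre at d = 0.523 m, so I = I_cm + Md² gives I = 0.45807 + (5.45)(0.523)² = 1.9488 kg·m².
Thin disk: I_cm = (1/4)MR² = (1/4)(5)(0.26)² = 0.0845 kg·m²; centre at d = 0.168 m, so I = I_cm + Md² gives I = 0.0845 + (5)(0.168)² = 0.22562 kg·m².
Point mass: I_cm = 0; centre at d = 0.326 m, so I = I_cm + Md² gives I = 0 + (3.55)(0.326)² = 0.37728 kg·m².
Total I = 0.2553 + 1.9488 + 0.22562 + 0.37728 = 2.807 kg·m².

2.81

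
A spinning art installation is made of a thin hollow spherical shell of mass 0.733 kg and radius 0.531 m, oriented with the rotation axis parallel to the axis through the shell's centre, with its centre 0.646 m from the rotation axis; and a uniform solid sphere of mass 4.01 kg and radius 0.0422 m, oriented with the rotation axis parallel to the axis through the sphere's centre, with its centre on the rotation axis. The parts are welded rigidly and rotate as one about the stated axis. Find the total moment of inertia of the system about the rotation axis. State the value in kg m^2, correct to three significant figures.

Spherical shell: I_cm = (2/3)MR² = (2/3)(0.733)(0.531)² = 0.13778 kg m^2; centre at d = 0.646 m, so I = I_cm + Md² gives I = 0.13778 + (0.733)(0.646)² = 0.44368 kg m^2.
Solid sphere: I_cm = (2/5)MR² = (2/5)(4.01)(0.0422)² = 0.0028565 kg m^2; axis through the centre, so I = 0.0028565 kg m^2.
Total I = 0.44368 + 0.0028565 = 0.44653 kg m^2.

0.447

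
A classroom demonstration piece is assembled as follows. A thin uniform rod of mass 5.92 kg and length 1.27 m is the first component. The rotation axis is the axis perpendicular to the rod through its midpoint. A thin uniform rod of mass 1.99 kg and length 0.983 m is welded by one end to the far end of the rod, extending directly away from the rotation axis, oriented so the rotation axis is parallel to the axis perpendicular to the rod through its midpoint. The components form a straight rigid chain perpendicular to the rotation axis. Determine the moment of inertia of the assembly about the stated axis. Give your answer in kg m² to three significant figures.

3.48

Thin rod: I_cm = (1/12)ML² = (1/12)(5.92)(1.27)² = 0.7957 kg m²; axis through the centre, so I = 0.7957 kg m².
Thin rod: I_cm = (1/12)ML² = (1/12)(1.99)(0.983)² = 0.16024 kg m²; centre at d = 0.635 + 0.4915 = 1.1265 m, so the parallel axis theorem gives I = 0.16024 + (1.99)(1.1265)² = 2.6856 kg m².
Total I = 0.7957 + 2.6856 = 3.4813 kg m².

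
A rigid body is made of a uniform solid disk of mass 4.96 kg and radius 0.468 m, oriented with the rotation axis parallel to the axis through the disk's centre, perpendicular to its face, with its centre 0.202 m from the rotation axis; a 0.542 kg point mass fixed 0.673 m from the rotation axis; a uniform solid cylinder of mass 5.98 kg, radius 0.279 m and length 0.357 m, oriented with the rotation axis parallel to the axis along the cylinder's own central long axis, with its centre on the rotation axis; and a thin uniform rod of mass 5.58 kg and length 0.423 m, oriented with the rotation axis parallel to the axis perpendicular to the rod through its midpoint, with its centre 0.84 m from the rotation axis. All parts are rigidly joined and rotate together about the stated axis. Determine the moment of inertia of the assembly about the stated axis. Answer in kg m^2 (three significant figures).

Solid disk: I_cm = (1/2)MR² = (1/2)(4.96)(0.468)² = 0.54318 kg m^2; centre at d = 0.202 m, so I = I_cm + Md² gives I = 0.54318 + (4.96)(0.202)² = 0.74557 kg m^2.
Point mass: I_cm = 0; centre at d = 0.673 m, so I = I_cm + Md² gives I = 0 + (0.542)(0.673)² = 0.24549 kg m^2.
Solid cylinder: I_cm = (1/2)MR² = (1/2)(5.98)(0.279)² = 0.23274 kg m^2; axis through the centre, so I = 0.23274 kg m^2.
Thin rod: I_cm = (1/12)ML² = (1/12)(5.58)(0.423)² = 0.083202 kg m^2; centre at d = 0.84 m, so I = I_cm + Md² gives I = 0.083202 + (5.58)(0.84)² = 4.0204 kg m^2.
Total I = 0.74557 + 0.24549 + 0.23274 + 4.0204 = 5.2442 kg m^2.

5.24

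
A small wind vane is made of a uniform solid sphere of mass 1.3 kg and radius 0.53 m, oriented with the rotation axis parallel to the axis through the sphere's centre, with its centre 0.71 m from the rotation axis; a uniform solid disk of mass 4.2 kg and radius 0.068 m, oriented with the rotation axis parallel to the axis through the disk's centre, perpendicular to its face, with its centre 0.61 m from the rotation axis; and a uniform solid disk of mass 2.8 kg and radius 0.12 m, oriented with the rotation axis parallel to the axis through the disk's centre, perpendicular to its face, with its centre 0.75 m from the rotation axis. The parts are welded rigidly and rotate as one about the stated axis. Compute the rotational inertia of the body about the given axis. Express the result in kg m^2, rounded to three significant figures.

3.97

Solid sphere: I_cm = (2/5)MR² = (2/5)(1.3)(0.53)² = 0.14607 kg m^2; centre at d = 0.71 m, so I = I_cm + Md² gives I = 0.14607 + (1.3)(0.71)² = 0.8014 kg m^2.
Solid disk: I_cm = (1/2)MR² = (1/2)(4.2)(0.068)² = 0.0097104 kg m^2; centre at d = 0.61 m, so I = I_cm + Md² gives I = 0.0097104 + (4.2)(0.61)² = 1.5725 kg m^2.
Solid disk: I_cm = (1/2)MR² = (1/2)(2.8)(0.12)² = 0.02016 kg m^2; centre at d = 0.75 m, so I = I_cm + Md² gives I = 0.02016 + (2.8)(0.75)² = 1.5952 kg m^2.
Total I = 0.8014 + 1.5725 + 1.5952 = 3.9691 kg m^2.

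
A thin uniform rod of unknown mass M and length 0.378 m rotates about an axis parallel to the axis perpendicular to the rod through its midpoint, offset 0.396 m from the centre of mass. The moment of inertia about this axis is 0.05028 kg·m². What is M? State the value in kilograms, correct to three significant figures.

I = I_cm + Md² = (1/12)ML² + Md² = M·[0.0833333·(0.378)² + (0.396)²] = M·0.16872.
So M = 0.05028 / 0.16872 = 0.298 kg.

0.298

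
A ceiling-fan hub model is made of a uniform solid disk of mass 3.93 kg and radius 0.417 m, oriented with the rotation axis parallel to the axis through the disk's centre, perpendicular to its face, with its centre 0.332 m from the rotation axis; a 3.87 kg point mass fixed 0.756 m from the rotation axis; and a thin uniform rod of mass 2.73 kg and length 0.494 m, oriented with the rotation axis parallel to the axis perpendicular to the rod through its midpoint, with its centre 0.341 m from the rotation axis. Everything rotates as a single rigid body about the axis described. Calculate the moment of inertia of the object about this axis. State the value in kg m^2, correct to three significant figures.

3.36

Solid disk: I_cm = (1/2)MR² = (1/2)(3.93)(0.417)² = 0.34169 kg m^2; centre at d = 0.332 m, so the parallel axis theorem gives I = 0.34169 + (3.93)(0.332)² = 0.77487 kg m^2.
Point mass: I_cm = 0; centre at d = 0.756 m, so the parallel axis theorem gives I = 0 + (3.87)(0.756)² = 2.2118 kg m^2.
Thin rod: I_cm = (1/12)ML² = (1/12)(2.73)(0.494)² = 0.055518 kg m^2; centre at d = 0.341 m, so the parallel axis theorem gives I = 0.055518 + (2.73)(0.341)² = 0.37297 kg m^2.
Total I = 0.77487 + 2.2118 + 0.37297 = 3.3597 kg m^2.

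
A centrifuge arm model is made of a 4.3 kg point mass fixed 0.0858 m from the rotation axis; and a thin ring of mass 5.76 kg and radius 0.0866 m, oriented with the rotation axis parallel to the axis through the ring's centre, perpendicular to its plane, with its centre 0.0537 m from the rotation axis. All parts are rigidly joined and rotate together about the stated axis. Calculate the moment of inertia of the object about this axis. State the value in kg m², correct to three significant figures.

Point mass: I_cm = 0; centre at d = 0.0858 m, so the parallel axis theorem gives I = 0 + (4.3)(0.0858)² = 0.031655 kg m².
Thin ring: I_cm = MR² = (5.76)(0.0866)² = 0.043197 kg m²; centre at d = 0.0537 m, so the parallel axis theorem gives I = 0.043197 + (5.76)(0.0537)² = 0.059808 kg m².
Total I = 0.031655 + 0.059808 = 0.091463 kg m².

0.0915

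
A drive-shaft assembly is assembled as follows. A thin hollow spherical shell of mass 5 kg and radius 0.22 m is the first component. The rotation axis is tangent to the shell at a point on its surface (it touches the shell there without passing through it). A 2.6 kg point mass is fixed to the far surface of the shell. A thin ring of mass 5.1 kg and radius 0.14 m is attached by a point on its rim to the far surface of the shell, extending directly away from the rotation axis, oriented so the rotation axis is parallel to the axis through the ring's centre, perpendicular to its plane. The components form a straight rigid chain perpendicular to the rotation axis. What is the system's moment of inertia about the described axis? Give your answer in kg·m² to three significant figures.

2.72

Spherical shell: I_cm = (2/3)MR² = (2/3)(5)(0.22)² = 0.16133 kg·m²; centre at d = 0.22 m, so I = I_cm + Md² gives I = 0.16133 + (5)(0.22)² = 0.40333 kg·m².
Point mass: I_cm = 0; centre at d = 0.22 + 0.22 = 0.44 m, so I = I_cm + Md² gives I = 0 + (2.6)(0.44)² = 0.50336 kg·m².
Thin ring: I_cm = MR² = (5.1)(0.14)² = 0.09996 kg·m²; centre at d = 0.22 + 0.22 + 0.14 = 0.58 m, so I = I_cm + Md² gives I = 0.09996 + (5.1)(0.58)² = 1.8156 kg·m².
Total I = 0.40333 + 0.50336 + 1.8156 = 2.7223 kg·m².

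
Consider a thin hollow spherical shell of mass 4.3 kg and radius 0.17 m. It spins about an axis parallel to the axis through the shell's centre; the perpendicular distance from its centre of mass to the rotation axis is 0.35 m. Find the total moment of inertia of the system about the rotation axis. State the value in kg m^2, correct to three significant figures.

0.610

I_cm = (2/3)MR² = (2/3)(4.3)(0.17)² = 0.082847 kg m^2; centre at d = 0.35 m, so I = I_cm + Md² gives I = 0.082847 + (4.3)(0.35)² = 0.6096 kg m^2.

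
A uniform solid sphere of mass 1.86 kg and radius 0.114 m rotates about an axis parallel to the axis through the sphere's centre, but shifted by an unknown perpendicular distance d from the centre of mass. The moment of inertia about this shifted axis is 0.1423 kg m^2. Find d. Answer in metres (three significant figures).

About the centre-of-mass axis, I_cm = (2/5)MR² = (2/5)(1.86)(0.114)² = 0.009669 kg m^2.
Parallel axis theorem: I = I_cm + Md², so Md² = 0.1423 − 0.009669 = 0.13263 kg m^2.
d = √(0.13263 / 1.86) = 0.26703 m.

0.267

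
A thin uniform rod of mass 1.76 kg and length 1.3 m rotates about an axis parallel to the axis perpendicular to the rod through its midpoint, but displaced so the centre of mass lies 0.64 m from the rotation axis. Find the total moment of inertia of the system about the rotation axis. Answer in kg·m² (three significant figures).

0.969

I_cm = (1/12)ML² = (1/12)(1.76)(1.3)² = 0.24787 kg·m²; centre at d = 0.64 m, so I = I_cm + Md² gives I = 0.24787 + (1.76)(0.64)² = 0.96876 kg·m².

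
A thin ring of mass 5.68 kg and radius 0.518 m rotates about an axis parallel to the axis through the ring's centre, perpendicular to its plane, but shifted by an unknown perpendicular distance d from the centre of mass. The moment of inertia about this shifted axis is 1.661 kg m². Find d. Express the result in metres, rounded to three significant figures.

About the centre-of-mass axis, I_cm = MR² = (5.68)(0.518)² = 1.5241 kg m².
Parallel axis theorem: I = I_cm + Md², so Md² = 1.661 − 1.5241 = 0.13692 kg m².
d = √(0.13692 / 5.68) = 0.15526 m.

0.155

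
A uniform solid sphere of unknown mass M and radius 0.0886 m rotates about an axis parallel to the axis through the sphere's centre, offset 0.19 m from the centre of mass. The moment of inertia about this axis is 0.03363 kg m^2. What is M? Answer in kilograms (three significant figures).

0.857

I = I_cm + Md² = (2/5)MR² + Md² = M·[0.4·(0.0886)² + (0.19)²] = M·0.03924.
So M = 0.03363 / 0.03924 = 0.85703 kg.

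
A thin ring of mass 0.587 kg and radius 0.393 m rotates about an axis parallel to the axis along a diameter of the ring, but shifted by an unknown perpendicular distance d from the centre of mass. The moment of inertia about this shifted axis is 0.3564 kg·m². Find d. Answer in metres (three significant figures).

0.728

About the centre-of-mass axis, I_cm = (1/2)MR² = (1/2)(0.587)(0.393)² = 0.045331 kg·m².
Parallel axis theorem: I = I_cm + Md², so Md² = 0.3564 − 0.045331 = 0.31107 kg·m².
d = √(0.31107 / 0.587) = 0.72796 m.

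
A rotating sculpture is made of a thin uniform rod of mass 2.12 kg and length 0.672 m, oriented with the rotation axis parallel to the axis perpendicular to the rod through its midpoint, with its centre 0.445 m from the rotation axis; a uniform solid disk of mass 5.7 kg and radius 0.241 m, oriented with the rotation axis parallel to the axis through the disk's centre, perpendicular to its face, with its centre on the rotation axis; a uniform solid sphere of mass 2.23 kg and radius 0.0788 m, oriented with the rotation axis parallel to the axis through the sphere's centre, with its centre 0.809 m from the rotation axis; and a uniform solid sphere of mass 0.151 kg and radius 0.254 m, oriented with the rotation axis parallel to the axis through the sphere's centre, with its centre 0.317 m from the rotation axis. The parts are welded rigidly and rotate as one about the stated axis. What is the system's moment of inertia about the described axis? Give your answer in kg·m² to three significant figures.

Thin rod: I_cm = (1/12)ML² = (1/12)(2.12)(0.672)² = 0.07978 kg·m²; centre at d = 0.445 m, so I = I_cm + Md² gives I = 0.07978 + (2.12)(0.445)² = 0.49959 kg·m².
Solid disk: I_cm = (1/2)MR² = (1/2)(5.7)(0.241)² = 0.16553 kg·m²; axis through the centre, so I = 0.16553 kg·m².
Solid sphere: I_cm = (2/5)MR² = (2/5)(2.23)(0.0788)² = 0.0055388 kg·m²; centre at d = 0.809 m, so I = I_cm + Md² gives I = 0.0055388 + (2.23)(0.809)² = 1.465 kg·m².
Solid sphere: I_cm = (2/5)MR² = (2/5)(0.151)(0.254)² = 0.0038968 kg·m²; centre at d = 0.317 m, so I = I_cm + Md² gives I = 0.0038968 + (0.151)(0.317)² = 0.019071 kg·m².
Total I = 0.49959 + 0.16553 + 1.465 + 0.019071 = 2.1492 kg·m².

2.15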